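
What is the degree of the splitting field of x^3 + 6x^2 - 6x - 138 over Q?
6

The degree of the splitting field over Q equals the order of the Galois group, so first determine the group. The polynomial is an irreducible cubic over Q and its discriminant is -303372, which is not a perfect square. For an irreducible cubic, a non-square discriminant gives Galois group S_3. The Galois group S_3 (3T2) has order 6, so the splitting field has degree 6 over Q.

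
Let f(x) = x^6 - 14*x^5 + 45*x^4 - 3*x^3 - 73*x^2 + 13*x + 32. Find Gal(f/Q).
The polynomial f is an irreducible sextic over Q, so G = Gal(f/Q) is one of the 16 transitive subgroups 6T1, ..., 6T16 of S_6. The discriminant of f is 3646117689361 = 1909481^2, a perfect square, so G is contained in A_6. The transitive groups of degree 6 contained in A_6 are: A_4 (6T4, order 12), S_4 (6T7, order 24), (C_3 x C_3) : C_4 (6T10, order 36), PSL(2,5) (6T12, order 60), A_6 (6T15, order 360). By Dedekind's theorem, for a prime p not dividing disc(f) the degrees of the irreducible factors of f mod p form the cycle type of an element of G. Factoring f modulo the 21 such primes p <= 83 (skipping 7, 19, which divide the discriminant), each new pattern first appears at: mod 2: f = (x)(x^5 + x^3 + x^2 + x + 1), pattern 5+1; mod 11: f = (x^3 + x^2 + 9x + 6)(x^3 + 7x^2 + 7x + 9), pattern 3+3; mod 61: f = (x + 35)(x + 58)(x^2 + 38x + 23)(x^2 + 38x + 33), pattern 2+2+1+1. No other pattern occurs in this range, so the set of observed cycle types is {5+1, 3+3, 2+2+1+1}. The candidates containing elements of all these cycle types are PSL(2,5) (6T12) of order 60, A_6 (6T15) of order 360; the others are excluded. The observed types are precisely the cycle types that occur in PSL(2,5) (6T12) (apart from the identity). Each of the other remaining candidates has further cycle types, and by the Chebotarev density theorem the matching factorization patterns would occur for a proportion of primes equal to their share of the group: A_6 (6T15) additionally contains elements of type 4+2, 3+1+1+1 (130 of its 360 elements, about 36% of primes). None of the 21 primes tested shows any such pattern (for each of these groups the chance of that is below 10^-4), which rules them out. Hence G = PSL(2,5) (6T12), of order 60.

6T12: PSL(2,5)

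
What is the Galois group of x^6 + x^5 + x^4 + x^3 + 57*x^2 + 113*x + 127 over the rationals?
The polynomial f is an irreducible sextic over Q, so G = Gal(f/Q) is one of the 16 transitive subgroups 6T1, ..., 6T16 of S_6. The discriminant of f is -423386583897823, which is not a perfect square, so G is not contained in A_6. The transitive groups of degree 6 not contained in A_6 are: C_6 (6T1, order 6), S_3 (6T2, order 6), D_6 (6T3, order 12), C_3 x S_3 (6T5, order 18), A_4 x C_2 (6T6, order 24), S_4 (6T8, order 24), S_3 x S_3 (6T9, order 36), S_4 x C_2 (6T11, order 48), (S_3 x S_3) : C_2 (6T13, order 72), PGL(2,5) (6T14, order 120), S_6 (6T16, order 720). By Dedekind's theorem, for a prime p not dividing disc(f) the degrees of the irreducible factors of f mod p form the cycle type of an element of G. Factoring f modulo the 37 such primes p <= 173 (skipping 7, 13, 29, which divide the discriminant), each new pattern first appears at: mod 2: f = (x^3 + x + 1)(x^3 + x^2 + 1), pattern 3+3; mod 3: f = (x^6 + x^5 + x^4 + x^3 + 2x + 1), pattern 6; mod 41: f = (x^2 + 9x + 13)(x^2 + 36x + 18)(x^2 + 38x + 27), pattern 2+2+2; mod 43: f = (x + 15)(x + 20)(x + 27)(x + 33)(x + 36)(x + 42), pattern 1+1+1+1+1+1. No other pattern occurs in this range, so the set of observed cycle types is {3+3, 6, 2+2+2, 1+1+1+1+1+1}. The candidates containing elements of all these cycle types are C_6 (6T1) of order 6, D_6 (6T3) of order 12, C_3 x S_3 (6T5) of order 18, A_4 x C_2 (6T6) of order 24, S_3 x S_3 (6T9) of order 36, S_4 x C_2 (6T11) of order 48, (S_3 x S_3) : C_2 (6T13) of order 72, PGL(2,5) (6T14) of order 120, S_6 (6T16) of order 720; the others are excluded. The observed types are precisely the cycle types that occur in C_6 (6T1). Each of the other remaining candidates has further cycle types, and by the Chebotarev density theorem the matching factorization patterns would occur for a proportion of primes equal to their share of the group: D_6 (6T3) additionally contains elements of type 2+2+1+1 (3 of its 12 elements, about 25% of primes); C_3 x S_3 (6T5) additionally contains elements of type 3+1+1+1 (4 of its 18 elements, about 22% of primes); A_4 x C_2 (6T6) additionally contains elements of type 2+2+1+1, 2+1+1+1+1 (6 of its 24 elements, about 25% of primes); S_3 x S_3 (6T9) additionally contains elements of type 3+1+1+1, 2+2+1+1 (13 of its 36 elements, about 36% of primes); S_4 x C_2 (6T11) additionally contains elements of type 4+2, 4+1+1, 2+2+1+1, 2+1+1+1+1 (24 of its 48 elements, about 50% of primes); (S_3 x S_3) : C_2 (6T13) additionally contains elements of type 4+2, 3+2+1, 3+1+1+1, 2+2+1+1, 2+1+1+1+1 (49 of its 72 elements, about 68% of primes); PGL(2,5) (6T14) additionally contains elements of type 5+1, 4+1+1, 2+2+1+1 (69 of its 120 elements, about 58% of primes); S_6 (6T16) additionally contains elements of type 5+1, 4+2, 4+1+1, 3+2+1, 3+1+1+1, 2+2+1+1, 2+1+1+1+1 (544 of its 720 elements, about 76% of primes). None of the 37 primes tested shows any such pattern (for each of these groups the chance of that is below 10^-4), which rules them out. Hence G = C_6 (6T1), of order 6.

C_6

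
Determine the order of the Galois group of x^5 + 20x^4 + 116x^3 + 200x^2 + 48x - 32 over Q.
The degree of the splitting field over Q equals the order of the Galois group, so first determine the group. The polynomial f is an irreducible quintic over Q, so G = Gal(f/Q) is a transitive subgroup of S_5: one of C_5 (5T1, order 5), D_5 (5T2, order 10), F_20 (5T3, order 20), A_5 (5T4, order 60) or S_5 (5T5, order 120). The discriminant of f is 8121314443264 = 2849792^2, a perfect square, so G is contained in A_5. The transitive groups of degree 5 contained in A_5 are: C_5 (5T1, order 5), D_5 (5T2, order 10), A_5 (5T4, order 60). By Dedekind's theorem, for a prime p not dividing disc(f) the degrees of the irreducible factors of f mod p form the cycle type of an element of G. Factoring f modulo the 14 such primes p <= 59 (skipping 2, 11, 23, which divide the discriminant), each new pattern first appears at: mod 3: f = (x^5 + 2x^4 + 2x^3 + 2x^2 + 1), pattern 5; mod 43: f = (x + 15)(x + 20)(x + 21)(x + 24)(x + 26), pattern 1+1+1+1+1. No other pattern occurs in this range, so the set of observed cycle types is {5, 1+1+1+1+1}. The candidates containing elements of all these cycle types are C_5 (5T1) of order 5, D_5 (5T2) of order 10, A_5 (5T4) of order 60; the others are excluded. The observed types are precisely the cycle types that occur in C_5 (5T1). Each of the other remaining candidates has further cycle types, and by the Chebotarev density theorem the matching factorization patterns would occur for a proportion of primes equal to their share of the group: D_5 (5T2) additionally contains elements of type 2+2+1 (5 of its 10 elements, about 50% of primes); A_5 (5T4) additionally contains elements of type 3+1+1, 2+2+1 (35 of its 60 elements, about 58% of primes). None of the 14 primes tested shows any such pattern (for each of these groups the chance of that is below 10^-4), which rules them out. Hence G = C_5 (5T1), of order 5. The Galois group C_5 (5T1) has order 5, so the splitting field has degree 5 over Q.

5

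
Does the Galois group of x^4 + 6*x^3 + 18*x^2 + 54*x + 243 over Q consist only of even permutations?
The polynomial is irreducible of degree 4 over Q. Its discriminant is 1666598976 = 40824^2, a perfect square. A Galois group lies in the alternating group exactly when the discriminant is a square in Q, so the Galois group (A_4) is contained in A_4.

Yes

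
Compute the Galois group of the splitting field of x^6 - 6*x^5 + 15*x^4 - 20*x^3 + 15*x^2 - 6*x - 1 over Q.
The polynomial f is an irreducible sextic over Q, so G = Gal(f/Q) is one of the 16 transitive subgroups 6T1, ..., 6T16 of S_6. The discriminant of f is 1492992, which is not a perfect square, so G is not contained in A_6. The transitive groups of degree 6 not contained in A_6 are: C_6 (6T1, order 6), S_3 (6T2, order 6), D_6 (6T3, order 12), C_3 x S_3 (6T5, order 18), A_4 x C_2 (6T6, order 24), S_4 (6T8, order 24), S_3 x S_3 (6T9, order 36), S_4 x C_2 (6T11, order 48), (S_3 x S_3) : C_2 (6T13, order 72), PGL(2,5) (6T14, order 120), S_6 (6T16, order 720). By Dedekind's theorem, for a prime p not dividing disc(f) the degrees of the irreducible factors of f mod p form the cycle type of an element of G. Factoring f modulo the 79 such primes p <= 419 (skipping 2, 3, which divide the discriminant), each new pattern first appears at: mod 5: f = (x^2 + 2x + 4)(x^2 + 3x + 3)(x^2 + 4x + 2), pattern 2+2+2; mod 7: f = (x^3 + 4x^2 + 3x + 2)(x^3 + 4x^2 + 3x + 3), pattern 3+3; mod 13: f = (x^6 + 7x^5 + 2x^4 + 6x^3 + 2x^2 + 7x + 12), pattern 6; mod 17: f = (x + 4)(x + 11)(x^2 + 3x + 4)(x^2 + 10x + 14), pattern 2+2+1+1; mod 31: f = (x + 1)(x + 9)(x + 11)(x + 18)(x + 20)(x + 28), pattern 1+1+1+1+1+1. No other pattern occurs in this range, so the set of observed cycle types is {2+2+2, 3+3, 6, 2+2+1+1, 1+1+1+1+1+1}. The candidates containing elements of all these cycle types are D_6 (6T3) of order 12, A_4 x C_2 (6T6) of order 24, S_3 x S_3 (6T9) of order 36, S_4 x C_2 (6T11) of order 48, (S_3 x S_3) : C_2 (6T13) of order 72, PGL(2,5) (6T14) of order 120, S_6 (6T16) of order 720; the others are excluded. The observed types are precisely the cycle types that occur in D_6 (6T3). Each of the other remaining candidates has further cycle types, and by the Chebotarev density theorem the matching factorization patterns would occur for a proportion of primes equal to their share of the group: A_4 x C_2 (6T6) additionally contains elements of type 2+1+1+1+1 (3 of its 24 elements, about 12% of primes); S_3 x S_3 (6T9) additionally contains elements of type 3+1+1+1 (4 of its 36 elements, about 11% of primes); S_4 x C_2 (6T11) additionally contains elements of type 4+2, 4+1+1, 2+1+1+1+1 (15 of its 48 elements, about 31% of primes); (S_3 x S_3) : C_2 (6T13) additionally contains elements of type 4+2, 3+2+1, 3+1+1+1, 2+1+1+1+1 (40 of its 72 elements, about 56% of primes); PGL(2,5) (6T14) additionally contains elements of type 5+1, 4+1+1 (54 of its 120 elements, about 45% of primes); S_6 (6T16) additionally contains elements of type 5+1, 4+2, 4+1+1, 3+2+1, 3+1+1+1, 2+1+1+1+1 (499 of its 720 elements, about 69% of primes). None of the 79 primes tested shows any such pattern (for each of these groups the chance of that is below 10^-4), which rules them out. Hence G = D_6 (6T3), of order 12.

6T3: D_6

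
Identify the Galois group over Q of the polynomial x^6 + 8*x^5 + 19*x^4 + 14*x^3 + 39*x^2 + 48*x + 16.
The polynomial f is an irreducible sextic over Q, so G = Gal(f/Q) is one of the 16 transitive subgroups 6T1, ..., 6T16 of S_6. The discriminant of f is 90962560000 = 301600^2, a perfect square, so G is contained in A_6. The transitive groups of degree 6 contained in A_6 are: A_4 (6T4, order 12), S_4 (6T7, order 24), (C_3 x C_3) : C_4 (6T10, order 36), PSL(2,5) (6T12, order 60), A_6 (6T15, order 360). By Dedekind's theorem, for a prime p not dividing disc(f) the degrees of the irreducible factors of f mod p form the cycle type of an element of G. Factoring f modulo the 19 such primes p <= 83 (skipping 2, 5, 13, 29, which divide the discriminant), each new pattern first appears at: mod 3: f = (x^2 + x + 2)(x^4 + x^3 + x^2 + 2x + 2), pattern 4+2; mod 11: f = (x^3 + x^2 + 2x + 3)(x^3 + 7x^2 + 10x + 9), pattern 3+3; mod 19: f = (x + 2)(x + 5)(x^2 + 9)(x^2 + x + 12), pattern 2+2+1+1; mod 61: f = (x + 31)(x + 38)(x + 48)(x^3 + 13x^2 + 47x + 15), pattern 3+1+1+1. No other pattern occurs in this range, so the set of observed cycle types is {4+2, 3+3, 2+2+1+1, 3+1+1+1}. The candidates containing elements of all these cycle types are (C_3 x C_3) : C_4 (6T10) of order 36, A_6 (6T15) of order 360; the others are excluded. The observed types are precisely the cycle types that occur in (C_3 x C_3) : C_4 (6T10) (apart from the identity). Each of the other remaining candidates has further cycle types, and by the Chebotarev density theorem the matching factorization patterns would occur for a proportion of primes equal to their share of the group: A_6 (6T15) additionally contains elements of type 5+1 (144 of its 360 elements, about 40% of primes). None of the 19 primes tested shows any such pattern (for each of these groups the chance of that is below 10^-4), which rules them out. Hence G = (C_3 x C_3) : C_4 (6T10), of order 36.

(C_3 x C_3) : C_4 (also written G36+)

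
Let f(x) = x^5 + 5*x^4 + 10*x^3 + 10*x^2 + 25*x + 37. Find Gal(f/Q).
5T4: A_5

The polynomial f is an irreducible quintic over Q, so G = Gal(f/Q) is a transitive subgroup of S_5: one of C_5 (5T1, order 5), D_5 (5T2, order 10), F_20 (5T3, order 20), A_5 (5T4, order 60) or S_5 (5T5, order 120). The discriminant of f is 1024000000 = 32000^2, a perfect square, so G is contained in A_5. The transitive groups of degree 5 contained in A_5 are: C_5 (5T1, order 5), D_5 (5T2, order 10), A_5 (5T4, order 60). By Dedekind's theorem, for a prime p not dividing disc(f) the degrees of the irreducible factors of f mod p form the cycle type of an element of G. Factoring f modulo the 2 such primes p <= 7 (skipping 2, 5, which divide the discriminant), each new pattern first appears at: mod 3: f = (x^5 + 2x^4 + x^3 + x^2 + x + 1), pattern 5; mod 7: f = (x + 3)(x + 4)(x^3 + 5x^2 + 5x + 6), pattern 3+1+1. No other pattern occurs in this range, so the set of observed cycle types is {5, 3+1+1}. Among the candidates above, the only group containing elements of all these cycle types is A_5 (5T4) — each of C_5 (5T1), D_5 (5T2) lacks at least one of them. Hence G = A_5 (5T4), of order 60.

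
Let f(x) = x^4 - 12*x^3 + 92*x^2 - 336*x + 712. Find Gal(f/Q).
The polynomial is an irreducible quartic over Q and its discriminant is 383533056 = 19584^2, a perfect square, so the Galois group is contained in A_4. The resolvent cubic y^3 - 92*y^2 + 1184*y + 46592 splits completely over Q, which gives the Klein four-group V_4.

V_4, the Klein four-group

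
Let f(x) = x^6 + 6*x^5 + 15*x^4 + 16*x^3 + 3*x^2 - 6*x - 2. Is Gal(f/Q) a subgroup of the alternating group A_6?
The polynomial is irreducible of degree 6 over Q. Its discriminant is 1259712, which is not a perfect square. A Galois group lies in the alternating group exactly when the discriminant is a square in Q, so the Galois group (D_6) is not contained in A_6.

No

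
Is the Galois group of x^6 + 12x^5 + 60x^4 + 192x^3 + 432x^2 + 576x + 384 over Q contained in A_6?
No

The polynomial is irreducible of degree 6 over Q. Its discriminant is 1352605460594688, which is not a perfect square. A Galois group lies in the alternating group exactly when the discriminant is a square in Q, so the Galois group (D_6) is not contained in A_6.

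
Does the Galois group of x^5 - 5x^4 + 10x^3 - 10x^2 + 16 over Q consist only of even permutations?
The polynomial is irreducible of degree 5 over Q. Its discriminant is 64000000 = 8000^2, a perfect square. A Galois group lies in the alternating group exactly when the discriminant is a square in Q, so the Galois group (D_5) is contained in A_5.

Yes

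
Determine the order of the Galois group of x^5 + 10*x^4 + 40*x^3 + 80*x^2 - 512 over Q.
The degree of the splitting field over Q equals the order of the Galois group, so first determine the group. The polynomial f is an irreducible quintic over Q, so G = Gal(f/Q) is a transitive subgroup of S_5: one of C_5 (5T1, order 5), D_5 (5T2, order 10), F_20 (5T3, order 20), A_5 (5T4, order 60) or S_5 (5T5, order 120). The discriminant of f is 67108864000000 = 8192000^2, a perfect square, so G is contained in A_5. The transitive groups of degree 5 contained in A_5 are: C_5 (5T1, order 5), D_5 (5T2, order 10), A_5 (5T4, order 60). By Dedekind's theorem, for a prime p not dividing disc(f) the degrees of the irreducible factors of f mod p form the cycle type of an element of G. Factoring f modulo the 23 such primes p <= 97 (skipping 2, 5, which divide the discriminant), each new pattern first appears at: mod 3: f = (x + 2)(x^2 + 1)(x^2 + 2x + 2), pattern 2+2+1; mod 7: f = (x^5 + 3x^4 + 5x^3 + 3x^2 + 6), pattern 5. No other pattern occurs in this range, so the set of observed cycle types is {2+2+1, 5}. The candidates containing elements of all these cycle types are D_5 (5T2) of order 10, A_5 (5T4) of order 60; the others are excluded. The observed types are precisely the cycle types that occur in D_5 (5T2) (apart from the identity). Each of the other remaining candidates has further cycle types, and by the Chebotarev density theorem the matching factorization patterns would occur for a proportion of primes equal to their share of the group: A_5 (5T4) additionally contains elements of type 3+1+1 (20 of its 60 elements, about 33% of primes). None of the 23 primes tested shows any such pattern (for each of these groups the chance of that is below 10^-4), which rules them out. Hence G = D_5 (5T2), of order 10. The Galois group D_5 (5T2) has order 10, so the splitting field has degree 10 over Q.

10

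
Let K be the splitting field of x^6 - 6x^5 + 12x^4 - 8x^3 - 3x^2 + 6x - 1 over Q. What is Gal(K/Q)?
A_4 x C_2

The polynomial f is an irreducible sextic over Q, so G = Gal(f/Q) is one of the 16 transitive subgroups 6T1, ..., 6T16 of S_6. The discriminant of f is -419904, which is not a perfect square, so G is not contained in A_6. The transitive groups of degree 6 not contained in A_6 are: C_6 (6T1, order 6), S_3 (6T2, order 6), D_6 (6T3, order 12), C_3 x S_3 (6T5, order 18), A_4 x C_2 (6T6, order 24), S_4 (6T8, order 24), S_3 x S_3 (6T9, order 36), S_4 x C_2 (6T11, order 48), (S_3 x S_3) : C_2 (6T13, order 72), PGL(2,5) (6T14, order 120), S_6 (6T16, order 720). By Dedekind's theorem, for a prime p not dividing disc(f) the degrees of the irreducible factors of f mod p form the cycle type of an element of G. Factoring f modulo the 33 such primes p <= 149 (skipping 2, 3, which divide the discriminant), each new pattern first appears at: mod 5: f = (x^3 + x^2 + 4x + 1)(x^3 + 3x^2 + 4), pattern 3+3; mod 7: f = (x^6 + x^5 + 5x^4 + 6x^3 + 4x^2 + 6x + 6), pattern 6; mod 17: f = (x + 1)(x + 14)(x^2 + 15x + 7)(x^2 + 15x + 13), pattern 2+2+1+1; mod 19: f = (x + 5)(x + 6)(x + 11)(x + 12)(x^2 + 17x + 7), pattern 2+1+1+1+1; mod 71: f = (x^2 + 69x + 41)(x^2 + 69x + 46)(x^2 + 69x + 55), pattern 2+2+2. No other pattern occurs in this range, so the set of observed cycle types is {3+3, 6, 2+2+1+1, 2+1+1+1+1, 2+2+2}. The candidates containing elements of all these cycle types are A_4 x C_2 (6T6) of order 24, S_4 x C_2 (6T11) of order 48, (S_3 x S_3) : C_2 (6T13) of order 72, S_6 (6T16) of order 720; the others are excluded. The observed types are precisely the cycle types that occur in A_4 x C_2 (6T6) (apart from the identity). Each of the other remaining candidates has further cycle types, and by the Chebotarev density theorem the matching factorization patterns would occur for a proportion of primes equal to their share of the group: S_4 x C_2 (6T11) additionally contains elements of type 4+2, 4+1+1 (12 of its 48 elements, about 25% of primes); (S_3 x S_3) : C_2 (6T13) additionally contains elements of type 4+2, 3+2+1, 3+1+1+1 (34 of its 72 elements, about 47% of primes); S_6 (6T16) additionally contains elements of type 5+1, 4+2, 4+1+1, 3+2+1, 3+1+1+1 (484 of its 720 elements, about 67% of primes). None of the 33 primes tested shows any such pattern (for each of these groups the chance of that is below 10^-4), which rules them out. Hence G = A_4 x C_2 (6T6), of order 24.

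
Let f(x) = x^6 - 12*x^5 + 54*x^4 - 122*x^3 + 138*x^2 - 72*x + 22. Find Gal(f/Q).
The polynomial f is an irreducible sextic over Q, so G = Gal(f/Q) is one of the 16 transitive subgroups 6T1, ..., 6T16 of S_6. The discriminant of f is 297538935552, which is not a perfect square, so G is not contained in A_6. The transitive groups of degree 6 not contained in A_6 are: C_6 (6T1, order 6), S_3 (6T2, order 6), D_6 (6T3, order 12), C_3 x S_3 (6T5, order 18), A_4 x C_2 (6T6, order 24), S_4 (6T8, order 24), S_3 x S_3 (6T9, order 36), S_4 x C_2 (6T11, order 48), (S_3 x S_3) : C_2 (6T13, order 72), PGL(2,5) (6T14, order 120), S_6 (6T16, order 720). By Dedekind's theorem, for a prime p not dividing disc(f) the degrees of the irreducible factors of f mod p form the cycle type of an element of G. Factoring f modulo the 23 such primes p <= 97 (skipping 2, 3, which divide the discriminant), each new pattern first appears at: mod 5: f = (x^6 + 3x^5 + 4x^4 + 3x^3 + 3x^2 + 3x + 2), pattern 6; mod 11: f = (x)(x + 3)(x^2 + 2x + 10)(x^2 + 5x + 2), pattern 2+2+1+1; mod 13: f = (x + 4)(x + 7)(x + 9)(x^3 + 7x^2 + 8x + 7), pattern 3+1+1+1; mod 31: f = (x^2 + 8x + 13)(x^2 + 19x + 25)(x^2 + 23x + 18), pattern 2+2+2; mod 97: f = (x^3 + 91x^2 + 39x + 60)(x^3 + 91x^2 + 76x + 23), pattern 3+3. No other pattern occurs in this range, so the set of observed cycle types is {6, 2+2+1+1, 3+1+1+1, 2+2+2, 3+3}. The candidates containing elements of all these cycle types are S_3 x S_3 (6T9) of order 36, (S_3 x S_3) : C_2 (6T13) of order 72, S_6 (6T16) of order 720; the others are excluded. The observed types are precisely the cycle types that occur in S_3 x S_3 (6T9) (apart from the identity). Each of the other remaining candidates has further cycle types, and by the Chebotarev density theorem the matching factorization patterns would occur for a proportion of primes equal to their share of the group: (S_3 x S_3) : C_2 (6T13) additionally contains elements of type 4+2, 3+2+1, 2+1+1+1+1 (36 of its 72 elements, about 50% of primes); S_6 (6T16) additionally contains elements of type 5+1, 4+2, 4+1+1, 3+2+1, 2+1+1+1+1 (459 of its 720 elements, about 64% of primes). None of the 23 primes tested shows any such pattern (for each of these groups the chance of that is below 10^-4), which rules them out. Hence G = S_3 x S_3 (6T9), of order 36.

6T9: S_3 x S_3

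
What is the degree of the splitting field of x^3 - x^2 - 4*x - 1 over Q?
The degree of the splitting field over Q equals the order of the Galois group, so first determine the group. The polynomial is an irreducible cubic over Q and its discriminant is 169 = 13^2, a perfect square. For an irreducible cubic, a square discriminant forces the Galois group to be A_3, the cyclic group of order 3. The Galois group C_3 (3T1) has order 3, so the splitting field has degree 3 over Q.

3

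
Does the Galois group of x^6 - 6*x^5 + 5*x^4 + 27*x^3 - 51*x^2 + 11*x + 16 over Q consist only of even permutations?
The polynomial is irreducible of degree 6 over Q. Its discriminant is 30991489 = 5567^2, a perfect square. A Galois group lies in the alternating group exactly when the discriminant is a square in Q, so the Galois group (PSL(2,5)) is contained in A_6.

Yes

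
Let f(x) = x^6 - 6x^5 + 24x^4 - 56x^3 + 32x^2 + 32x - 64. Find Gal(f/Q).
S_4 (also written S4-)

The polynomial f is an irreducible sextic over Q, so G = Gal(f/Q) is one of the 16 transitive subgroups 6T1, ..., 6T16 of S_6. The discriminant of f is 870211913777152, which is not a perfect square, so G is not contained in A_6. The transitive groups of degree 6 not contained in A_6 are: C_6 (6T1, order 6), S_3 (6T2, order 6), D_6 (6T3, order 12), C_3 x S_3 (6T5, order 18), A_4 x C_2 (6T6, order 24), S_4 (6T8, order 24), S_3 x S_3 (6T9, order 36), S_4 x C_2 (6T11, order 48), (S_3 x S_3) : C_2 (6T13, order 72), PGL(2,5) (6T14, order 120), S_6 (6T16, order 720). By Dedekind's theorem, for a prime p not dividing disc(f) the degrees of the irreducible factors of f mod p form the cycle type of an element of G. Factoring f modulo the 22 such primes p <= 89 (skipping 2, 37, which divide the discriminant), each new pattern first appears at: mod 3: f = (x^3 + x^2 + 2)(x^3 + 2x^2 + x + 1), pattern 3+3; mod 5: f = (x^2 + 2)(x^2 + x + 1)(x^2 + 3x + 3), pattern 2+2+2; mod 17: f = (x + 2)(x + 13)(x^4 + 13x^3 + 7x^2 + 11x + 8), pattern 4+1+1; mod 67: f = (x + 8)(x + 57)(x^2 + 65x + 26)(x^2 + 65x + 66), pattern 2+2+1+1. No other pattern occurs in this range, so the set of observed cycle types is {3+3, 2+2+2, 4+1+1, 2+2+1+1}. The candidates containing elements of all these cycle types are S_4 (6T8) of order 24, S_4 x C_2 (6T11) of order 48, PGL(2,5) (6T14) of order 120, S_6 (6T16) of order 720; the others are excluded. The observed types are precisely the cycle types that occur in S_4 (6T8) (apart from the identity). Each of the other remaining candidates has further cycle types, and by the Chebotarev density theorem the matching factorization patterns would occur for a proportion of primes equal to their share of the group: S_4 x C_2 (6T11) additionally contains elements of type 6, 4+2, 2+1+1+1+1 (17 of its 48 elements, about 35% of primes); PGL(2,5) (6T14) additionally contains elements of type 6, 5+1 (44 of its 120 elements, about 37% of primes); S_6 (6T16) additionally contains elements of type 6, 5+1, 4+2, 3+2+1, 3+1+1+1, 2+1+1+1+1 (529 of its 720 elements, about 73% of primes). None of the 22 primes tested shows any such pattern (for each of these groups the chance of that is below 10^-4), which rules them out. Hence G = S_4 (6T8), of order 24.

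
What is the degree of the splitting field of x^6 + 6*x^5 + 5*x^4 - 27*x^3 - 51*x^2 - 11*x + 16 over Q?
The degree of the splitting field over Q equals the order of the Galois group, so first determine the group. The polynomial f is an irreducible sextic over Q, so G = Gal(f/Q) is one of the 16 transitive subgroups 6T1, ..., 6T16 of S_6. The discriminant of f is 30991489 = 5567^2, a perfect square, so G is contained in A_6. The transitive groups of degree 6 contained in A_6 are: A_4 (6T4, order 12), S_4 (6T7, order 24), (C_3 x C_3) : C_4 (6T10, order 36), PSL(2,5) (6T12, order 60), A_6 (6T15, order 360). By Dedekind's theorem, for a prime p not dividing disc(f) the degrees of the irreducible factors of f mod p form the cycle type of an element of G. Factoring f modulo the 21 such primes p <= 79 (skipping 19, which divides the discriminant), each new pattern first appears at: mod 2: f = (x)(x^5 + x^3 + x^2 + x + 1), pattern 5+1; mod 7: f = (x^3 + x^2 + 3x + 1)(x^3 + 5x^2 + 4x + 2), pattern 3+3; mod 61: f = (x + 38)(x + 60)(x^2 + 13x + 60)(x^2 + 17x + 55), pattern 2+2+1+1. No other pattern occurs in this range, so the set of observed cycle types is {5+1, 3+3, 2+2+1+1}. The candidates containing elements of all these cycle types are PSL(2,5) (6T12) of order 60, A_6 (6T15) of order 360; the others are excluded. The observed types are precisely the cycle types that occur in PSL(2,5) (6T12) (apart from the identity). Each of the other remaining candidates has further cycle types, and by the Chebotarev density theorem the matching factorization patterns would occur for a proportion of primes equal to their share of the group: A_6 (6T15) additionally contains elements of type 4+2, 3+1+1+1 (130 of its 360 elements, about 36% of primes). None of the 21 primes tested shows any such pattern (for each of these groups the chance of that is below 10^-4), which rules them out. Hence G = PSL(2,5) (6T12), of order 60. The Galois group PSL(2,5) (6T12) has order 60, so the splitting field has degree 60 over Q.

60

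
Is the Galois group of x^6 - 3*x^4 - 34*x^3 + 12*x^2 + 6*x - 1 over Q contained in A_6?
No

The polynomial is irreducible of degree 6 over Q. Its discriminant is -2161817377344, which is not a perfect square. A Galois group lies in the alternating group exactly when the discriminant is a square in Q, so the Galois group (A_4 x C_2) is not contained in A_6.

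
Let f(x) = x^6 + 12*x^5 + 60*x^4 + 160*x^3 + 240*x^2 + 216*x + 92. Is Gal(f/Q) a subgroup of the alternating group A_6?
Yes

The polynomial is irreducible of degree 6 over Q. Its discriminant is 746496000000 = 864000^2, a perfect square. A Galois group lies in the alternating group exactly when the discriminant is a square in Q, so the Galois group (A_6) is contained in A_6.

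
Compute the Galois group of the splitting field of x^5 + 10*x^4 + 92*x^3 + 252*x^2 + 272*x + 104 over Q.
5T5: S_5

The polynomial f is an irreducible quintic over Q, so G = Gal(f/Q) is a transitive subgroup of S_5: one of C_5 (5T1, order 5), D_5 (5T2, order 10), F_20 (5T3, order 20), A_5 (5T4, order 60) or S_5 (5T5, order 120). The discriminant of f is 27544834048, which is not a perfect square, so G is not contained in A_5. The transitive groups of degree 5 not contained in A_5 are: F_20 (5T3, order 20), S_5 (5T5, order 120). By Dedekind's theorem, for a prime p not dividing disc(f) the degrees of the irreducible factors of f mod p form the cycle type of an element of G. Factoring f modulo the 5 such primes p <= 13 (skipping 2, which divides the discriminant), each new pattern first appears at: mod 3: f = (x^5 + x^4 + 2x^3 + 2x + 2), pattern 5; mod 5: f = (x + 2)(x^4 + 3x^3 + x^2 + 2), pattern 4+1; mod 13: f = (x)(x + 8)(x^3 + 2x^2 + 11x + 8), pattern 3+1+1. No other pattern occurs in this range, so the set of observed cycle types is {5, 4+1, 3+1+1}. Among the candidates above, the only group containing elements of all these cycle types is S_5 (5T5) — F_20 (5T3) lacks at least one of them. Hence G = S_5 (5T5), of order 120.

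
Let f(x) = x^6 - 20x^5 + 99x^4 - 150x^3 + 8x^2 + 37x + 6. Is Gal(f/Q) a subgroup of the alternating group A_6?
The polynomial is irreducible of degree 6 over Q. Its discriminant is 1770264843169 = 1330513^2, a perfect square. A Galois group lies in the alternating group exactly when the discriminant is a square in Q, so the Galois group (PSL(2,5)) is contained in A_6.

Yes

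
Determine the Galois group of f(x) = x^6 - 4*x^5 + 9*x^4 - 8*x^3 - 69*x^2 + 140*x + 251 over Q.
6T10: (C_3 x C_3) : C_4

The polynomial f is an irreducible sextic over Q, so G = Gal(f/Q) is one of the 16 transitive subgroups 6T1, ..., 6T16 of S_6. The discriminant of f is 564385546240000 = 23756800^2, a perfect square, so G is contained in A_6. The transitive groups of degree 6 contained in A_6 are: A_4 (6T4, order 12), S_4 (6T7, order 24), (C_3 x C_3) : C_4 (6T10, order 36), PSL(2,5) (6T12, order 60), A_6 (6T15, order 360). By Dedekind's theorem, for a prime p not dividing disc(f) the degrees of the irreducible factors of f mod p form the cycle type of an element of G. Factoring f modulo the 19 such primes p <= 79 (skipping 2, 5, 29, which divide the discriminant), each new pattern first appears at: mod 3: f = (x^2 + x + 2)(x^4 + x^3 + 2x + 1), pattern 4+2; mod 11: f = (x^3 + 2x^2 + 2x + 9)(x^3 + 5x^2 + 8x + 1), pattern 3+3; mod 19: f = (x + 2)(x + 4)(x^2 + 3x + 11)(x^2 + 6x + 13), pattern 2+2+1+1; mod 61: f = (x + 8)(x + 22)(x + 55)(x^3 + 33x^2 + 14x + 51), pattern 3+1+1+1. No other pattern occurs in this range, so the set of observed cycle types is {4+2, 3+3, 2+2+1+1, 3+1+1+1}. The candidates containing elements of all these cycle types are (C_3 x C_3) : C_4 (6T10) of order 36, A_6 (6T15) of order 360; the others are excluded. The observed types are precisely the cycle types that occur in (C_3 x C_3) : C_4 (6T10) (apart from the identity). Each of the other remaining candidates has further cycle types, and by the Chebotarev density theorem the matching factorization patterns would occur for a proportion of primes equal to their share of the group: A_6 (6T15) additionally contains elements of type 5+1 (144 of its 360 elements, about 40% of primes). None of the 19 primes tested shows any such pattern (for each of these groups the chance of that is below 10^-4), which rules them out. Hence G = (C_3 x C_3) : C_4 (6T10), of order 36.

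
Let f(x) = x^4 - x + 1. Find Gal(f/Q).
The polynomial is an irreducible quartic over Q and its discriminant is 229, which is not a perfect square, so the Galois group is not contained in A_4. The resolvent cubic y^3 - 4*y - 1 is irreducible over Q. An irreducible resolvent with non-square discriminant gives S_4.

S_4, the symmetric group on 4 letters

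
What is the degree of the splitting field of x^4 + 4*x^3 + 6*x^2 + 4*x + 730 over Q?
4

The degree of the splitting field over Q equals the order of the Galois group, so first determine the group. The polynomial is an irreducible quartic over Q and its discriminant is 99179645184 = 314928^2, a perfect square, so the Galois group is contained in A_4. The resolvent cubic y^3 - 6*y^2 - 2904*y + 5824 splits completely over Q, which gives the Klein four-group V_4. The Galois group V_4 (4T2) has order 4, so the splitting field has degree 4 over Q.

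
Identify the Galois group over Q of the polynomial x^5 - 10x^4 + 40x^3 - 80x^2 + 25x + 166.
A_5

The polynomial f is an irreducible quintic over Q, so G = Gal(f/Q) is a transitive subgroup of S_5: one of C_5 (5T1, order 5), D_5 (5T2, order 10), F_20 (5T3, order 20), A_5 (5T4, order 60) or S_5 (5T5, order 120). The discriminant of f is 58564000000 = 242000^2, a perfect square, so G is contained in A_5. The transitive groups of degree 5 contained in A_5 are: C_5 (5T1, order 5), D_5 (5T2, order 10), A_5 (5T4, order 60). By Dedekind's theorem, for a prime p not dividing disc(f) the degrees of the irreducible factors of f mod p form the cycle type of an element of G. Factoring f modulo the 3 such primes p <= 13 (skipping 2, 5, 11, which divide the discriminant), each new pattern first appears at: mod 3: f = (x^5 + 2x^4 + x^3 + x^2 + x + 1), pattern 5; mod 13: f = (x + 4)(x + 6)(x^3 + 6x^2 + 8x + 8), pattern 3+1+1. No other pattern occurs in this range, so the set of observed cycle types is {5, 3+1+1}. Among the candidates above, the only group containing elements of all these cycle types is A_5 (5T4) — each of C_5 (5T1), D_5 (5T2) lacks at least one of them. Hence G = A_5 (5T4), of order 60.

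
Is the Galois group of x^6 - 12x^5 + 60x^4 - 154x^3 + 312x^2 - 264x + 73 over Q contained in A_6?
The polynomial is irreducible of degree 6 over Q. Its discriminant is -941328478973952, which is not a perfect square. A Galois group lies in the alternating group exactly when the discriminant is a square in Q, so the Galois group (S_3) is not contained in A_6.

No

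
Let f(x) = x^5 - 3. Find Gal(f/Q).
The polynomial f is an irreducible quintic over Q, so G = Gal(f/Q) is a transitive subgroup of S_5: one of C_5 (5T1, order 5), D_5 (5T2, order 10), F_20 (5T3, order 20), A_5 (5T4, order 60) or S_5 (5T5, order 120). The discriminant of f is 253125, which is not a perfect square, so G is not contained in A_5. The transitive groups of degree 5 not contained in A_5 are: F_20 (5T3, order 20), S_5 (5T5, order 120). By Dedekind's theorem, for a prime p not dividing disc(f) the degrees of the irreducible factors of f mod p form the cycle type of an element of G. Factoring f modulo the 18 such primes p <= 71 (skipping 3, 5, which divide the discriminant), each new pattern first appears at: mod 2: f = (x + 1)(x^4 + x^3 + x^2 + x + 1), pattern 4+1; mod 11: f = (x^5 + 8), pattern 5; mod 19: f = (x + 9)(x^2 + 12x + 5)(x^2 + 17x + 5), pattern 2+2+1; mod 41: f = (x + 3)(x + 7)(x + 13)(x + 29)(x + 30), pattern 1+1+1+1+1. No other pattern occurs in this range, so the set of observed cycle types is {4+1, 5, 2+2+1, 1+1+1+1+1}. The candidates containing elements of all these cycle types are F_20 (5T3) of order 20, S_5 (5T5) of order 120; the others are excluded. The observed types are precisely the cycle types that occur in F_20 (5T3). Each of the other remaining candidates has further cycle types, and by the Chebotarev density theorem the matching factorization patterns would occur for a proportion of primes equal to their share of the group: S_5 (5T5) additionally contains elements of type 3+2, 3+1+1, 2+1+1+1 (50 of its 120 elements, about 42% of primes). None of the 18 primes tested shows any such pattern (for each of these groups the chance of that is below 10^-4), which rules them out. Hence G = F_20 (5T3), of order 20.

5T3: F_20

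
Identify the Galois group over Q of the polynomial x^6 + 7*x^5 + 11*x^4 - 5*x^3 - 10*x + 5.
The polynomial f is an irreducible sextic over Q, so G = Gal(f/Q) is one of the 16 transitive subgroups 6T1, ..., 6T16 of S_6. The discriminant of f is 1064390625 = 32625^2, a perfect square, so G is contained in A_6. The transitive groups of degree 6 contained in A_6 are: A_4 (6T4, order 12), S_4 (6T7, order 24), (C_3 x C_3) : C_4 (6T10, order 36), PSL(2,5) (6T12, order 60), A_6 (6T15, order 360). By Dedekind's theorem, for a prime p not dividing disc(f) the degrees of the irreducible factors of f mod p form the cycle type of an element of G. Factoring f modulo the 19 such primes p <= 79 (skipping 3, 5, 29, which divide the discriminant), each new pattern first appears at: mod 2: f = (x^2 + x + 1)(x^4 + x + 1), pattern 4+2; mod 11: f = (x^3 + 3x^2 + 8x + 3)(x^3 + 4x^2 + 2x + 9), pattern 3+3; mod 19: f = (x + 9)(x + 13)(x^2 + 8x + 8)(x^2 + 15x + 1), pattern 2+2+1+1; mod 61: f = (x + 6)(x + 10)(x + 57)(x^3 + 56x^2 + 14x + 47), pattern 3+1+1+1. No other pattern occurs in this range, so the set of observed cycle types is {4+2, 3+3, 2+2+1+1, 3+1+1+1}. The candidates containing elements of all these cycle types are (C_3 x C_3) : C_4 (6T10) of order 36, A_6 (6T15) of order 360; the others are excluded. The observed types are precisely the cycle types that occur in (C_3 x C_3) : C_4 (6T10) (apart from the identity). Each of the other remaining candidates has further cycle types, and by the Chebotarev density theorem the matching factorization patterns would occur for a proportion of primes equal to their share of the group: A_6 (6T15) additionally contains elements of type 5+1 (144 of its 360 elements, about 40% of primes). None of the 19 primes tested shows any such pattern (for each of these groups the chance of that is below 10^-4), which rules them out. Hence G = (C_3 x C_3) : C_4 (6T10), of order 36.

(C_3 x C_3) : C_4 (also written G36+)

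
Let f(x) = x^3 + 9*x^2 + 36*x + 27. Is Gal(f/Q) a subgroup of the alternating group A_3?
No

The polynomial is irreducible of degree 3 over Q. Its discriminant is -22599, which is not a perfect square. A Galois group lies in the alternating group exactly when the discriminant is a square in Q, so the Galois group (S_3) is not contained in A_3.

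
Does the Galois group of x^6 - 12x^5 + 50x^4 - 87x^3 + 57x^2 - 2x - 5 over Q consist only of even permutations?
Yes

The polynomial is irreducible of degree 6 over Q. Its discriminant is 30991489 = 5567^2, a perfect square. A Galois group lies in the alternating group exactly when the discriminant is a square in Q, so the Galois group (PSL(2,5)) is contained in A_6.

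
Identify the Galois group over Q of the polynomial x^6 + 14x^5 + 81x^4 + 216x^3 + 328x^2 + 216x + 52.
S_4, S_4(6c), the S_4-action on 6 points not in A_6

The polynomial f is an irreducible sextic over Q, so G = Gal(f/Q) is one of the 16 transitive subgroups 6T1, ..., 6T16 of S_6. The discriminant of f is -1080641454080000, which is not a perfect square, so G is not contained in A_6. The transitive groups of degree 6 not contained in A_6 are: C_6 (6T1, order 6), S_3 (6T2, order 6), D_6 (6T3, order 12), C_3 x S_3 (6T5, order 18), A_4 x C_2 (6T6, order 24), S_4 (6T8, order 24), S_3 x S_3 (6T9, order 36), S_4 x C_2 (6T11, order 48), (S_3 x S_3) : C_2 (6T13, order 72), PGL(2,5) (6T14, order 120), S_6 (6T16, order 720). By Dedekind's theorem, for a prime p not dividing disc(f) the degrees of the irreducible factors of f mod p form the cycle type of an element of G. Factoring f modulo the 22 such primes p <= 89 (skipping 2, 5, which divide the discriminant), each new pattern first appears at: mod 3: f = (x^3 + 2x + 1)(x^3 + 2x^2 + x + 1), pattern 3+3; mod 7: f = (x^2 + 1)(x^2 + 2x + 2)(x^2 + 5x + 5), pattern 2+2+2; mod 13: f = (x)(x + 10)(x^4 + 4x^3 + 2x^2 + x + 6), pattern 4+1+1; mod 43: f = (x + 36)(x + 41)(x^2 + 27x + 18)(x^2 + 39x + 20), pattern 2+2+1+1. No other pattern occurs in this range, so the set of observed cycle types is {3+3, 2+2+2, 4+1+1, 2+2+1+1}. The candidates containing elements of all these cycle types are S_4 (6T8) of order 24, S_4 x C_2 (6T11) of order 48, PGL(2,5) (6T14) of order 120, S_6 (6T16) of order 720; the others are excluded. The observed types are precisely the cycle types that occur in S_4 (6T8) (apart from the identity). Each of the other remaining candidates has further cycle types, and by the Chebotarev density theorem the matching factorization patterns would occur for a proportion of primes equal to their share of the group: S_4 x C_2 (6T11) additionally contains elements of type 6, 4+2, 2+1+1+1+1 (17 of its 48 elements, about 35% of primes); PGL(2,5) (6T14) additionally contains elements of type 6, 5+1 (44 of its 120 elements, about 37% of primes); S_6 (6T16) additionally contains elements of type 6, 5+1, 4+2, 3+2+1, 3+1+1+1, 2+1+1+1+1 (529 of its 720 elements, about 73% of primes). None of the 22 primes tested shows any such pattern (for each of these groups the chance of that is below 10^-4), which rules them out. Hence G = S_4 (6T8), of order 24.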